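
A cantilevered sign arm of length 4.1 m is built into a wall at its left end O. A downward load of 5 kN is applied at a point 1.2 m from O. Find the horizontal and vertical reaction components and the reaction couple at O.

ΣF_x = 0: O_x = 0.
ΣF_y = 0: O_y − 5 = 0 → O_y = 5.000 kN.
ΣM about O: M_O − 5·1.2 = 0 → M_O = 6.000 kN·m.

O_x = 0, O_y = 5.000 kN, M_O = 6.000 kN·m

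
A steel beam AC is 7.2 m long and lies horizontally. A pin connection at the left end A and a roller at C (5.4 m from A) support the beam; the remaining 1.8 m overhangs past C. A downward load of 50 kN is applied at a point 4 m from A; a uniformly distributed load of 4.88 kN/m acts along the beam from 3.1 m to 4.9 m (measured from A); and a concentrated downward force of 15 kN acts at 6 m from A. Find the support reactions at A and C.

A_x = 0, A_y = 13.57 kN, C_y = 60.21 kN

Resultant of the distributed load: 4.88 × 1.8 = 8.784 kN at 4 m from A.
Taking moments about A: C_y·5.4 − 50·4 − (4.88·1.8)·4 − 15·6 = 0 → C_y = 325.136/5.4 = 60.2104 ≈ 60.21 kN.
ΣF_y = 0: A_y + 60.2104 − 50 − 4.88·1.8 − 15 = 0 → A_y = 13.57 kN.
ΣF_x = 0: no horizontal applied forces, so A_x = 0.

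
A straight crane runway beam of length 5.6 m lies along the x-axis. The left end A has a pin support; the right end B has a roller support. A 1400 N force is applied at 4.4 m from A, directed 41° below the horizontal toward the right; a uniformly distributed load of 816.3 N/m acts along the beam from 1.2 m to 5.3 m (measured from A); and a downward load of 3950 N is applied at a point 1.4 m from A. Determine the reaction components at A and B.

A_x = -1057 N, A_y = 4564 N, B_y = 3652 N

Resultant of the distributed load: 816.3 × 4.1 = 3346.83 N at 3.25 m from A.
Taking moments about A: B_y·5.6 − 1400·sin41°·4.4 − (816.3·4.1)·3.25 − 3950·1.4 = 0 → B_y = 20448.5/5.6 = 3651.52 ≈ 3652 N.
ΣF_y = 0: A_y + 3651.52 − 1400·sin41° − 816.3·4.1 − 3950 = 0 → A_y = 4564 N.
ΣF_x = 0: A_x + 1400·cos41° = 0 → A_x = -1057 N.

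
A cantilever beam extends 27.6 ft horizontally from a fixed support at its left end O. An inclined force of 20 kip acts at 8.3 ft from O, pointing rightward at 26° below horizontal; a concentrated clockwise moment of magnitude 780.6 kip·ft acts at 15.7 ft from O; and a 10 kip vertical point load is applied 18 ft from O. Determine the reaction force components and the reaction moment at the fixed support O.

O_x = -17.98 kip, O_y = 18.77 kip, M_O = 1033 kip·ft

ΣF_x = 0: O_x + 20·cos26° = 0 → O_x = -17.98 kip.
ΣF_y = 0: O_y − 20·sin26° − 10 = 0 → O_y = 18.77 kip.
ΣM about O: M_O − 20·sin26°·8.3 − 780.6 − 10·18 = 0 → M_O = 1033 kip·ft.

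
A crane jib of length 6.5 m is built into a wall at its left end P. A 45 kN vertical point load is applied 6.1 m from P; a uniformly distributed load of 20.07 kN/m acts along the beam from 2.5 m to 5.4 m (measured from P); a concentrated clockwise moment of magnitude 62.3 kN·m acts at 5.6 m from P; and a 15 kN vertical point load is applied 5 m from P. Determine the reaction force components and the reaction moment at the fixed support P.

Resultant of the distributed load: 20.07 × 2.9 = 58.203 kN at 3.95 m from P.
ΣF_x = 0: P_x = 0.
ΣF_y = 0: P_y − 45 − 20.07·2.9 − 15 = 0 → P_y = 118.2 kN.
ΣM about P: M_P − 45·6.1 − (20.07·2.9)·3.95 − 62.3 − 15·5 = 0 → M_P = 641.7 kN·m.

P_x = 0, P_y = 118.2 kN, M_P = 641.7 kN·m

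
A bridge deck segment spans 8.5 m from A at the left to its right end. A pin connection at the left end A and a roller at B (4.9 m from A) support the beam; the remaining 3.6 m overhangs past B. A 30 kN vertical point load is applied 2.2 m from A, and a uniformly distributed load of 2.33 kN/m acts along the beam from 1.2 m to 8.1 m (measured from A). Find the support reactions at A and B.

A_x = 0, A_y = 17.35 kN, B_y = 28.73 kN

Resultant of the distributed load: 2.33 × 6.9 = 16.077 kN at 4.65 m from A.
ΣM about A: B_y·4.9 − 30·2.2 − (2.33·6.9)·4.65 = 0 → B_y = 140.75805/4.9 = 28.7261 ≈ 28.73 kN.
ΣF_y = 0: A_y + 28.7261 − 30 − 2.33·6.9 = 0 → A_y = 17.35 kN.
ΣF_x = 0: no horizontal applied forces, so A_x = 0.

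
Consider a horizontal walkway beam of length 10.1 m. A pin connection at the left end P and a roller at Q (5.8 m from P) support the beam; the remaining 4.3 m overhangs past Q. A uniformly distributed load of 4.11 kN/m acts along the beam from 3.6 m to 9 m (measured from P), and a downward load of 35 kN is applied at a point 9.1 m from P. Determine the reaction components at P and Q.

Resultant of the distributed load: 4.11 × 5.4 = 22.194 kN at 6.3 m from P.
Moments about P: Q_y·5.8 − (4.11·5.4)·6.3 − 35·9.1 = 0 → Q_y = 458.3222/5.8 = 79.0211 ≈ 79.02 kN.
ΣF_y = 0: P_y + 79.0211 − 4.11·5.4 − 35 = 0 → P_y = -21.83 kN.
ΣF_x = 0: no horizontal applied forces, so P_x = 0.

P_x = 0, P_y = -21.83 kN, Q_y = 79.02 kN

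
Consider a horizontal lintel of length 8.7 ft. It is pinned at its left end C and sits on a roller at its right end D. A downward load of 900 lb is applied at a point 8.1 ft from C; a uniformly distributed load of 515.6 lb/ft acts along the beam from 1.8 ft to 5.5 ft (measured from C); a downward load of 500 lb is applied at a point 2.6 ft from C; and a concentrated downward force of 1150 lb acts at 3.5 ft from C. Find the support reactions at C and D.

C_x = 0, C_y = 2207 lb, D_y = 2250 lb

Resultant of the distributed load: 515.6 × 3.7 = 1907.72 lb at 3.65 ft from C.
ΣM about C: D_y·8.7 − 900·8.1 − (515.6·3.7)·3.65 − 500·2.6 − 1150·3.5 = 0 → D_y = 19578.178/8.7 = 2250.37 ≈ 2250 lb.
ΣF_y = 0: C_y + 2250.37 − 900 − 515.6·3.7 − 500 − 1150 = 0 → C_y = 2207 lb.
ΣF_x = 0: no horizontal applied forces, so C_x = 0.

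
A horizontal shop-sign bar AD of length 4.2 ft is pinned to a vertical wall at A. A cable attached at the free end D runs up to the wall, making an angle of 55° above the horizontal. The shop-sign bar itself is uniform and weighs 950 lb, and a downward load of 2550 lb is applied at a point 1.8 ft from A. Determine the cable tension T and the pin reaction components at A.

T = 1914 lb, A_x = 1098 lb, A_y = 1932 lb

ΣM about A: T·sin55°·4.2 − 950·2.1 − 2550·1.8 = 0 → T = 6585/(4.2·0.819152) = 1914 lb.
ΣF_x = 0: A_x − T·cos55° = 0 → A_x = 1914 × 0.573576 = 1098 lb.
ΣF_y = 0: A_y + T·sin55° − 950 − 2550 = 0 → A_y = 3500 − 1914 × 0.819152 = 1932 lb.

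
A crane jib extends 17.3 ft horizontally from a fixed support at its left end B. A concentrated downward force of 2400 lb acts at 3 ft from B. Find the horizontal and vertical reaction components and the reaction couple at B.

B_x = 0, B_y = 2400 lb, M_B = 7200 lb·ft

ΣF_x = 0: B_x = 0.
ΣF_y = 0: B_y − 2400 = 0 → B_y = 2400 lb.
ΣM about B: M_B − 2400·3 = 0 → M_B = 7200 lb·ft.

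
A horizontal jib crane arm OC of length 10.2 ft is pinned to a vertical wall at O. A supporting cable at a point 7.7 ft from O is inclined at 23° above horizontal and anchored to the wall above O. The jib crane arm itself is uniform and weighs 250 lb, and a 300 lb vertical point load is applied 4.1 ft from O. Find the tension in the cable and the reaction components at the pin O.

ΣM about O: T·sin23°·7.7 − 250·5.1 − 300·4.1 = 0 → T = 2505/(7.7·0.390731) = 832.605 ≈ 832.6 lb.
ΣF_x = 0: O_x − T·cos23° = 0 → O_x = 832.605 × 0.920505 = 766.4 lb.
ΣF_y = 0: O_y + T·sin23° − 250 − 300 = 0 → O_y = 550 − 832.605 × 0.390731 = 224.7 lb.

T = 832.6 lb, O_x = 766.4 lb, O_y = 224.7 lb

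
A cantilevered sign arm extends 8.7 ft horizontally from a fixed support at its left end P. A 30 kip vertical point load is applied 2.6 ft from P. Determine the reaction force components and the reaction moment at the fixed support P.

ΣF_x = 0: P_x = 0.
ΣF_y = 0: P_y − 30 = 0 → P_y = 30.00 kip.
ΣM about P: M_P − 30·2.6 = 0 → M_P = 78.00 kip·ft.

P_x = 0, P_y = 30.00 kip, M_P = 78.00 kip·ft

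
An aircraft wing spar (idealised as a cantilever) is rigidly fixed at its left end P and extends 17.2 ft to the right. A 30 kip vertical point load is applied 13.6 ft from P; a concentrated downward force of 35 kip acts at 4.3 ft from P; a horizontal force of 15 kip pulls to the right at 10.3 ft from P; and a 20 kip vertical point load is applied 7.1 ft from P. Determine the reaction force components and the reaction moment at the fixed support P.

ΣF_x = 0: P_x + 15 = 0 → P_x = -15.00 kip.
ΣF_y = 0: P_y − 30 − 35 − 20 = 0 → P_y = 85.00 kip.
ΣM about P: M_P − 30·13.6 − 35·4.3 − 20·7.1 = 0 → M_P = 700.5 kip·ft.

P_x = -15.00 kip, P_y = 85.00 kip, M_P = 700.5 kip·ft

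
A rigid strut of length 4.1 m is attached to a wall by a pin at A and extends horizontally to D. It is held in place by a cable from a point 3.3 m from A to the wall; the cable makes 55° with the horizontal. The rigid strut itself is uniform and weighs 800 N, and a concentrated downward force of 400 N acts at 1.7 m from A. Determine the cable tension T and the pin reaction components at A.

T = 858.2 N, A_x = 492.3 N, A_y = 497.0 N

ΣM about A: T·sin55°·3.3 − 800·2.05 − 400·1.7 = 0 → T = 2320/(3.3·0.819152) = 858.242 ≈ 858.2 N.
ΣF_x = 0: A_x − T·cos55° = 0 → A_x = 858.242 × 0.573576 = 492.3 N.
ΣF_y = 0: A_y + T·sin55° − 800 − 400 = 0 → A_y = 1200 − 858.242 × 0.819152 = 497.0 N.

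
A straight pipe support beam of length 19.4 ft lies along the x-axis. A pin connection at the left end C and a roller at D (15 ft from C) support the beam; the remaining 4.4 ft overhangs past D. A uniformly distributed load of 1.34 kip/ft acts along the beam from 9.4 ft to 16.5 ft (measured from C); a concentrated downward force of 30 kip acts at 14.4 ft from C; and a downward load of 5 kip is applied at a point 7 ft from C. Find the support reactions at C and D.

Resultant of the distributed load: 1.34 × 7.1 = 9.514 kip at 12.95 ft from C.
Moments about C: D_y·15 − (1.34·7.1)·12.95 − 30·14.4 − 5·7 = 0 → D_y = 590.2063/15 = 39.3471 ≈ 39.35 kip.
ΣF_y = 0: C_y + 39.3471 − 1.34·7.1 − 30 − 5 = 0 → C_y = 5.167 kip.
ΣF_x = 0: no horizontal applied forces, so C_x = 0.

C_x = 0, C_y = 5.167 kip, D_y = 39.35 kip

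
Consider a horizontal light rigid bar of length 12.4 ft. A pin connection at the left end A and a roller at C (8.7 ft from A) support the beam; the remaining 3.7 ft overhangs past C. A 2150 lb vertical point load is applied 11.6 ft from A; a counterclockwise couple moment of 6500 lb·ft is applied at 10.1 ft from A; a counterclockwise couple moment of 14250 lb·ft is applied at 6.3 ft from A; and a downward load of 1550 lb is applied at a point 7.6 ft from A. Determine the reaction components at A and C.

Taking moments about A: C_y·8.7 − 2150·11.6 + 6500 + 14250 − 1550·7.6 = 0 → C_y = 15970/8.7 = 1835.63 ≈ 1836 lb.
ΣF_y = 0: A_y + 1835.63 − 2150 − 1550 = 0 → A_y = 1864 lb.
ΣF_x = 0: no horizontal applied forces, so A_x = 0.

A_x = 0, A_y = 1864 lb, C_y = 1836 lb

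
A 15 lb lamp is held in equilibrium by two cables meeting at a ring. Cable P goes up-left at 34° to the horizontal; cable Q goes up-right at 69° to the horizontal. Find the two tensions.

T_P = 5.517 lb, T_Q = 12.76 lb

ΣF_x = 0: −T_P·cos34° + T_Q·cos69° = 0 → T_Q = 2.31337·T_P.
ΣF_y = 0: T_P·sin34° + T_Q·sin69° = 15.
Substitute: T_P·(0.559193 + 2.31337·0.93358) = 15 → T_P = 5.51692 ≈ 5.517 lb.
Then T_Q = 2.31337 × 5.51692 = 12.76 lb.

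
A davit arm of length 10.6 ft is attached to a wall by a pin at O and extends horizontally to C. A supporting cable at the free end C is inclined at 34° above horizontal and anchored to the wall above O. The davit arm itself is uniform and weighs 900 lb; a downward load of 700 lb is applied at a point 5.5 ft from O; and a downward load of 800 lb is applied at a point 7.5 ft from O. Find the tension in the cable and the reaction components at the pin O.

T = 2466 lb, O_x = 2045 lb, O_y = 1021 lb

ΣM about O: T·sin34°·10.6 − 900·5.3 − 700·5.5 − 800·7.5 = 0 → T = 14620/(10.6·0.559193) = 2466.49 ≈ 2466 lb.
ΣF_x = 0: O_x − T·cos34° = 0 → O_x = 2466.49 × 0.829038 = 2045 lb.
ΣF_y = 0: O_y + T·sin34° − 900 − 700 − 800 = 0 → O_y = 2400 − 2466.49 × 0.559193 = 1021 lb.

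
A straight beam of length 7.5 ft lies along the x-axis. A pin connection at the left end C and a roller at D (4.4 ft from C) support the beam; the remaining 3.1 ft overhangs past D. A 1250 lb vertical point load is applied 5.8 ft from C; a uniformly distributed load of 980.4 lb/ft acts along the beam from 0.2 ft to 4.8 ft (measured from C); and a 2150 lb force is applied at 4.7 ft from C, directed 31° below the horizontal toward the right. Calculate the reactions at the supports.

C_x = -1843 lb, C_y = 1474 lb, D_y = 5393 lb

Resultant of the distributed load: 980.4 × 4.6 = 4509.84 lb at 2.5 ft from C.
Moments about C: D_y·4.4 − 1250·5.8 − (980.4·4.6)·2.5 − 2150·sin31°·4.7 = 0 → D_y = 23729.1/4.4 = 5392.98 ≈ 5393 lb.
ΣF_y = 0: C_y + 5392.98 − 1250 − 980.4·4.6 − 2150·sin31° = 0 → C_y = 1474 lb.
ΣF_x = 0: C_x + 2150·cos31° = 0 → C_x = -1843 lb.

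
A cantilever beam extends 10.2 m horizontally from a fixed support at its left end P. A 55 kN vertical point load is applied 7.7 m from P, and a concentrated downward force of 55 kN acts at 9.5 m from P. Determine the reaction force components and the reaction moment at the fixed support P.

ΣF_x = 0: P_x = 0.
ΣF_y = 0: P_y − 55 − 55 = 0 → P_y = 110.0 kN.
ΣM about P: M_P − 55·7.7 − 55·9.5 = 0 → M_P = 946.0 kN·m.

P_x = 0, P_y = 110.0 kN, M_P = 946.0 kN·m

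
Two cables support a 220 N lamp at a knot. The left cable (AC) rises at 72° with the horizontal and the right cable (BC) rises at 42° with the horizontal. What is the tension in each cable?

ΣF_x = 0: −T_AC·cos72° + T_BC·cos42° = 0 → T_BC = 0.415823·T_AC.
ΣF_y = 0: T_AC·sin72° + T_BC·sin42° = 220.
Substitute: T_AC·(0.951057 + 0.415823·0.669131) = 220 → T_AC = 178.964 ≈ 179.0 N.
Then T_BC = 0.415823 × 178.964 = 74.42 N.

T_AC = 179.0 N, T_BC = 74.42 N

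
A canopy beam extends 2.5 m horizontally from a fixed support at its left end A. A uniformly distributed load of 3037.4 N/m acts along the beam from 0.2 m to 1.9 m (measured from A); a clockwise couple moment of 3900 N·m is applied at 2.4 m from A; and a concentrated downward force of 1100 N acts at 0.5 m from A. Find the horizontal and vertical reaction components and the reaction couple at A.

Resultant of the distributed load: 3037.4 × 1.7 = 5163.58 N at 1.05 m from A.
ΣF_x = 0: A_x = 0.
ΣF_y = 0: A_y − 3037.4·1.7 − 1100 = 0 → A_y = 6264 N.
ΣM about A: M_A − (3037.4·1.7)·1.05 − 3900 − 1100·0.5 = 0 → M_A = 9872 N·m.

A_x = 0, A_y = 6264 N, M_A = 9872 N·m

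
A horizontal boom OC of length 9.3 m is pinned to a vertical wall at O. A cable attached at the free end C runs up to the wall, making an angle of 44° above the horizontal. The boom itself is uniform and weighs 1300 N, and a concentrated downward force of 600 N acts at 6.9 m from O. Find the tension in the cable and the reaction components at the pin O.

T = 1577 N, O_x = 1134 N, O_y = 804.8 N

ΣM about O: T·sin44°·9.3 − 1300·4.65 − 600·6.9 = 0 → T = 10185/(9.3·0.694658) = 1576.55 ≈ 1577 N.
ΣF_x = 0: O_x − T·cos44° = 0 → O_x = 1576.55 × 0.71934 = 1134 N.
ΣF_y = 0: O_y + T·sin44° − 1300 − 600 = 0 → O_y = 1900 − 1576.55 × 0.694658 = 804.8 N.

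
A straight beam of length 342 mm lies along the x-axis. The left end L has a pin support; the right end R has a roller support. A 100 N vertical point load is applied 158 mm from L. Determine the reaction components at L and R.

Moments about L: R_y·342 − 100·158 = 0 → R_y = 15800/342 = 46.1988 ≈ 46.20 N.
ΣF_y = 0: L_y + 46.1988 − 100 = 0 → L_y = 53.80 N.
ΣF_x = 0: no horizontal applied forces, so L_x = 0.

L_x = 0, L_y = 53.80 N, R_y = 46.20 N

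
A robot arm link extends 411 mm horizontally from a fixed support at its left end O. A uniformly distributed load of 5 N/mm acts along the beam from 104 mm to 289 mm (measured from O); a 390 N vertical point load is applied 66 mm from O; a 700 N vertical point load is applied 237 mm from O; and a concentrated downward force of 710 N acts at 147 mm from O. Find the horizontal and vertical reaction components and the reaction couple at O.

O_x = 0, O_y = 2725 N, M_O = 477800 N·mm

Resultant of the distributed load: 5 × 185 = 925 N at 196.5 mm from O.
ΣF_x = 0: O_x = 0.
ΣF_y = 0: O_y − 5·185 − 390 − 700 − 710 = 0 → O_y = 2725 N.
ΣM about O: M_O − (5·185)·196.5 − 390·66 − 700·237 − 710·147 = 0 → M_O = 477800 N·mm.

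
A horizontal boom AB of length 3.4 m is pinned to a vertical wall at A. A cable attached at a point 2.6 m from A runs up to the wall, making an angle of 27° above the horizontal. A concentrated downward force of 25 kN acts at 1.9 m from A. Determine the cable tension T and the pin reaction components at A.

ΣM about A: T·sin27°·2.6 − 25·1.9 = 0 → T = 47.5/(2.6·0.45399) = 40.2415 ≈ 40.24 kN.
ΣF_x = 0: A_x − T·cos27° = 0 → A_x = 40.2415 × 0.891007 = 35.86 kN.
ΣF_y = 0: A_y + T·sin27° − 25 = 0 → A_y = 25 − 40.2415 × 0.45399 = 6.731 kN.

T = 40.24 kN, A_x = 35.86 kN, A_y = 6.731 kN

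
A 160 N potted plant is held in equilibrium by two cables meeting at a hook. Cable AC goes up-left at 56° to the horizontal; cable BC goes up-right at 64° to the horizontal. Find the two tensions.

T_AC = 80.99 N, T_BC = 103.3 N

ΣF_x = 0: −T_AC·cos56° + T_BC·cos64° = 0 → T_BC = 1.27562·T_AC.
ΣF_y = 0: T_AC·sin56° + T_BC·sin64° = 160.
Substitute: T_AC·(0.829038 + 1.27562·0.898794) = 160 → T_AC = 80.9898 ≈ 80.99 N.
Then T_BC = 1.27562 × 80.9898 = 103.3 N.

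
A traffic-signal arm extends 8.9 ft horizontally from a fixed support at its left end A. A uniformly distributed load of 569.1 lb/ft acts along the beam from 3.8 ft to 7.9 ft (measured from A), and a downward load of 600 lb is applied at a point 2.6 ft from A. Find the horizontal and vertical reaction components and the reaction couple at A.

Resultant of the distributed load: 569.1 × 4.1 = 2333.31 lb at 5.85 ft from A.
ΣF_x = 0: A_x = 0.
ΣF_y = 0: A_y − 569.1·4.1 − 600 = 0 → A_y = 2933 lb.
ΣM about A: M_A − (569.1·4.1)·5.85 − 600·2.6 = 0 → M_A = 15210 lb·ft.

A_x = 0, A_y = 2933 lb, M_A = 15210 lb·ft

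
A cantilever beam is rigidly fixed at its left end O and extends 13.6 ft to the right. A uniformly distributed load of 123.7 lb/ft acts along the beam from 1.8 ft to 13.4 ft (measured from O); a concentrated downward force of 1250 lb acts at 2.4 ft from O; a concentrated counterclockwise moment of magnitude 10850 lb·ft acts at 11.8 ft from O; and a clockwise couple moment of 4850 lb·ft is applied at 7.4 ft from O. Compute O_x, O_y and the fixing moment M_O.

Resultant of the distributed load: 123.7 × 11.6 = 1434.92 lb at 7.6 ft from O.
ΣF_x = 0: O_x = 0.
ΣF_y = 0: O_y − 123.7·11.6 − 1250 = 0 → O_y = 2685 lb.
ΣM about O: M_O − (123.7·11.6)·7.6 − 1250·2.4 + 10850 − 4850 = 0 → M_O = 7905 lb·ft.

O_x = 0, O_y = 2685 lb, M_O = 7905 lb·ft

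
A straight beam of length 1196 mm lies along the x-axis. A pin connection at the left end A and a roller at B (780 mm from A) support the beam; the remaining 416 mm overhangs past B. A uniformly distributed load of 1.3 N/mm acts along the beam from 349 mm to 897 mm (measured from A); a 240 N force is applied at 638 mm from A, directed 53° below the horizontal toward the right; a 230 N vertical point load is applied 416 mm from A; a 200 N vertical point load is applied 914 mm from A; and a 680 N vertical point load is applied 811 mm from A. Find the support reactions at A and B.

Resultant of the distributed load: 1.3 × 548 = 712.4 N at 623 mm from A.
ΣM about A: B_y·780 − (1.3·548)·623 − 240·sin53°·638 − 230·416 − 200·914 − 680·811 = 0 → B_y = 1396070/780 = 1789.83 ≈ 1790 N.
ΣF_y = 0: A_y + 1789.83 − 1.3·548 − 240·sin53° − 230 − 200 − 680 = 0 → A_y = 224.2 N.
ΣF_x = 0: A_x + 240·cos53° = 0 → A_x = -144.4 N.

A_x = -144.4 N, A_y = 224.2 N, B_y = 1790 N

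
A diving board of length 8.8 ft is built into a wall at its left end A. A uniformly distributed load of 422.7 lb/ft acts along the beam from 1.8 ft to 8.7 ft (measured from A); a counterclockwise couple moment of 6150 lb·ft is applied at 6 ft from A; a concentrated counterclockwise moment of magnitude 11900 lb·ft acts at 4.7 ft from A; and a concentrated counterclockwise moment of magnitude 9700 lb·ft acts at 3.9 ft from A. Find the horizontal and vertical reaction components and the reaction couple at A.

A_x = 0, A_y = 2917 lb, M_A = -12440 lb·ft

Resultant of the distributed load: 422.7 × 6.9 = 2916.63 lb at 5.25 ft from A.
ΣF_x = 0: A_x = 0.
ΣF_y = 0: A_y − 422.7·6.9 = 0 → A_y = 2917 lb.
ΣM about A: M_A − (422.7·6.9)·5.25 + 6150 + 11900 + 9700 = 0 → M_A = -12440 lb·ft.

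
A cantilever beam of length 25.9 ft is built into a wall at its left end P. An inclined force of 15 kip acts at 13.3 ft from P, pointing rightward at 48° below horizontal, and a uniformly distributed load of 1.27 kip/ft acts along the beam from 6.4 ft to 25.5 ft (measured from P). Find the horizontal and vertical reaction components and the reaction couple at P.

P_x = -10.04 kip, P_y = 35.40 kip, M_P = 535.2 kip·ft

Resultant of the distributed load: 1.27 × 19.1 = 24.257 kip at 15.95 ft from P.
ΣF_x = 0: P_x + 15·cos48° = 0 → P_x = -10.04 kip.
ΣF_y = 0: P_y − 15·sin48° − 1.27·19.1 = 0 → P_y = 35.40 kip.
ΣM about P: M_P − 15·sin48°·13.3 − (1.27·19.1)·15.95 = 0 → M_P = 535.2 kip·ft.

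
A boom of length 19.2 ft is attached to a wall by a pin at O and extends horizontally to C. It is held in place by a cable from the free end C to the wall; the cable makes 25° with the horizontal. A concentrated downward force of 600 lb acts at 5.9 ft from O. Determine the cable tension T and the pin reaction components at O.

ΣM about O: T·sin25°·19.2 − 600·5.9 = 0 → T = 3540/(19.2·0.422618) = 436.269 ≈ 436.3 lb.
ΣF_x = 0: O_x − T·cos25° = 0 → O_x = 436.269 × 0.906308 = 395.4 lb.
ΣF_y = 0: O_y + T·sin25° − 600 = 0 → O_y = 600 − 436.269 × 0.422618 = 415.6 lb.

T = 436.3 lb, O_x = 395.4 lb, O_y = 415.6 lb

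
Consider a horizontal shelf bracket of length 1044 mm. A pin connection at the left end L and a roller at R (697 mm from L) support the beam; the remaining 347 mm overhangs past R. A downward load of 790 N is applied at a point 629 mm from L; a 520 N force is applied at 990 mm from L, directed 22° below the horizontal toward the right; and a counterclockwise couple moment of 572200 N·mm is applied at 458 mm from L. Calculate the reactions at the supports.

ΣM about L: R_y·697 − 790·629 − 520·sin22°·990 + 572200 = 0 → R_y = 117557/697 = 168.661 ≈ 168.7 N.
ΣF_y = 0: L_y + 168.661 − 790 − 520·sin22° = 0 → L_y = 816.1 N.
ΣF_x = 0: L_x + 520·cos22° = 0 → L_x = -482.1 N.

L_x = -482.1 N, L_y = 816.1 N, R_y = 168.7 N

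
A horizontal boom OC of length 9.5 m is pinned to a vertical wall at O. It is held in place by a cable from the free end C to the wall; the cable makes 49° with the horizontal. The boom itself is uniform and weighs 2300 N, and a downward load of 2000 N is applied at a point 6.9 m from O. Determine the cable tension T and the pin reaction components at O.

T = 3449 N, O_x = 2262 N, O_y = 1697 N

ΣM about O: T·sin49°·9.5 − 2300·4.75 − 2000·6.9 = 0 → T = 24725/(9.5·0.75471) = 3448.52 ≈ 3449 N.
ΣF_x = 0: O_x − T·cos49° = 0 → O_x = 3448.52 × 0.656059 = 2262 N.
ΣF_y = 0: O_y + T·sin49° − 2300 − 2000 = 0 → O_y = 4300 − 3448.52 × 0.75471 = 1697 N.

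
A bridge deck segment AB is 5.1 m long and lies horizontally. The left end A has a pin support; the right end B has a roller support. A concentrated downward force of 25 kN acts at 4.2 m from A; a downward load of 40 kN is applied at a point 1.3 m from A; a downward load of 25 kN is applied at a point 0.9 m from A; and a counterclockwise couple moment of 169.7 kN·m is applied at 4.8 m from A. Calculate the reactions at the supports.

Moments about A: B_y·5.1 − 25·4.2 − 40·1.3 − 25·0.9 + 169.7 = 0 → B_y = 9.8/5.1 = 1.92157 ≈ 1.922 kN.
ΣF_y = 0: A_y + 1.92157 − 25 − 40 − 25 = 0 → A_y = 88.08 kN.
ΣF_x = 0: no horizontal applied forces, so A_x = 0.

A_x = 0, A_y = 88.08 kN, B_y = 1.922 kN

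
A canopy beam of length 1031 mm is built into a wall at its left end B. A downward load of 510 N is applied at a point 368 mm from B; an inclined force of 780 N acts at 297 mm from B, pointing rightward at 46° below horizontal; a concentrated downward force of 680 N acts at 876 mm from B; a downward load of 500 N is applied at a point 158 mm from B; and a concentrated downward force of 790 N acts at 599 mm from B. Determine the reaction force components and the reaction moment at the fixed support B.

B_x = -541.8 N, B_y = 3041 N, M_B = 1502000 N·mm

ΣF_x = 0: B_x + 780·cos46° = 0 → B_x = -541.8 N.
ΣF_y = 0: B_y − 510 − 780·sin46° − 680 − 500 − 790 = 0 → B_y = 3041 N.
ΣM about B: M_B − 510·368 − 780·sin46°·297 − 680·876 − 500·158 − 790·599 = 0 → M_B = 1502000 N·mm.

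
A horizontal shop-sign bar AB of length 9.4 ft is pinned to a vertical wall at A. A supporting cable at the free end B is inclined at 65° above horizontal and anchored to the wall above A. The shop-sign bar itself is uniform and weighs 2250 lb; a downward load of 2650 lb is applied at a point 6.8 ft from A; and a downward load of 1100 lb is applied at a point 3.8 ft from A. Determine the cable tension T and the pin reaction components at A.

ΣM about A: T·sin65°·9.4 − 2250·4.7 − 2650·6.8 − 1100·3.8 = 0 → T = 32775/(9.4·0.906308) = 3847.15 ≈ 3847 lb.
ΣF_x = 0: A_x − T·cos65° = 0 → A_x = 3847.15 × 0.422618 = 1626 lb.
ΣF_y = 0: A_y + T·sin65° − 2250 − 2650 − 1100 = 0 → A_y = 6000 − 3847.15 × 0.906308 = 2513 lb.

T = 3847 lb, A_x = 1626 lb, A_y = 2513 lb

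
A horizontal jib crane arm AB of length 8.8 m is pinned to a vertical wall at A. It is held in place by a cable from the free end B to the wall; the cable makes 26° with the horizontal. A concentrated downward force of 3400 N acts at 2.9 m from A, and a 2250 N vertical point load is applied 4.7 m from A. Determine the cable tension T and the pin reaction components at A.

T = 5297 N, A_x = 4761 N, A_y = 3328 N

ΣM about A: T·sin26°·8.8 − 3400·2.9 − 2250·4.7 = 0 → T = 20435/(8.8·0.438371) = 5297.25 ≈ 5297 N.
ΣF_x = 0: A_x − T·cos26° = 0 → A_x = 5297.25 × 0.898794 = 4761 N.
ΣF_y = 0: A_y + T·sin26° − 3400 − 2250 = 0 → A_y = 5650 − 5297.25 × 0.438371 = 3328 N.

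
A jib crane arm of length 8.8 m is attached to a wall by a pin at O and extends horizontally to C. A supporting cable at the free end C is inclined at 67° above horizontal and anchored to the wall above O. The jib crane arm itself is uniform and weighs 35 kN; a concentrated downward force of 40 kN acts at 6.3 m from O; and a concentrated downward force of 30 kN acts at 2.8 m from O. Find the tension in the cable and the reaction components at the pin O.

ΣM about O: T·sin67°·8.8 − 35·4.4 − 40·6.3 − 30·2.8 = 0 → T = 490/(8.8·0.920505) = 60.4905 ≈ 60.49 kN.
ΣF_x = 0: O_x − T·cos67° = 0 → O_x = 60.4905 × 0.390731 = 23.64 kN.
ΣF_y = 0: O_y + T·sin67° − 35 − 40 − 30 = 0 → O_y = 105 − 60.4905 × 0.920505 = 49.32 kN.

T = 60.49 kN, O_x = 23.64 kN, O_y = 49.32 kN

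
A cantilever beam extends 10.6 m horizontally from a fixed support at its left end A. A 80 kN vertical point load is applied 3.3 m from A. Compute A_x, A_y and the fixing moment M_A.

A_x = 0, A_y = 80.00 kN, M_A = 264.0 kN·m

ΣF_x = 0: A_x = 0.
ΣF_y = 0: A_y − 80 = 0 → A_y = 80.00 kN.
ΣM about A: M_A − 80·3.3 = 0 → M_A = 264.0 kN·m.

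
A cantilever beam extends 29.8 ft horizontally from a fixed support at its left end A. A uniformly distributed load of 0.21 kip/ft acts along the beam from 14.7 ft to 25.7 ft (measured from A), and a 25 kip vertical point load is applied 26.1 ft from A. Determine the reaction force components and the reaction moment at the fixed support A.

A_x = 0, A_y = 27.31 kip, M_A = 699.2 kip·ft

Resultant of the distributed load: 0.21 × 11 = 2.31 kip at 20.2 ft from A.
ΣF_x = 0: A_x = 0.
ΣF_y = 0: A_y − 0.21·11 − 25 = 0 → A_y = 27.31 kip.
ΣM about A: M_A − (0.21·11)·20.2 − 25·26.1 = 0 → M_A = 699.2 kip·ft.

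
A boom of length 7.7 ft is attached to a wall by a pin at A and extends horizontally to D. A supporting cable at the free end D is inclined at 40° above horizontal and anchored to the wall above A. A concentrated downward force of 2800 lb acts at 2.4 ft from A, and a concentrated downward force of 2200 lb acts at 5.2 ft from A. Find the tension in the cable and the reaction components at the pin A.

T = 3669 lb, A_x = 2811 lb, A_y = 2642 lb

ΣM about A: T·sin40°·7.7 − 2800·2.4 − 2200·5.2 = 0 → T = 18160/(7.7·0.642788) = 3669.08 ≈ 3669 lb.
ΣF_x = 0: A_x − T·cos40° = 0 → A_x = 3669.08 × 0.766044 = 2811 lb.
ΣF_y = 0: A_y + T·sin40° − 2800 − 2200 = 0 → A_y = 5000 − 3669.08 × 0.642788 = 2642 lb.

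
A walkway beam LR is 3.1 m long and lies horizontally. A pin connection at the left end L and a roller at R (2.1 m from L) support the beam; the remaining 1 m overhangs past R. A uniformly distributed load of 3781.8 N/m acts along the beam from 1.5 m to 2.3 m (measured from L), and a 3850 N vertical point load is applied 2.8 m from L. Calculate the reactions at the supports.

Resultant of the distributed load: 3781.8 × 0.8 = 3025.44 N at 1.9 m from L.
Taking moments about L: R_y·2.1 − (3781.8·0.8)·1.9 − 3850·2.8 = 0 → R_y = 16528.336/2.1 = 7870.64 ≈ 7871 N.
ΣF_y = 0: L_y + 7870.64 − 3781.8·0.8 − 3850 = 0 → L_y = -995.2 N.
ΣF_x = 0: no horizontal applied forces, so L_x = 0.

L_x = 0, L_y = -995.2 N, R_y = 7871 N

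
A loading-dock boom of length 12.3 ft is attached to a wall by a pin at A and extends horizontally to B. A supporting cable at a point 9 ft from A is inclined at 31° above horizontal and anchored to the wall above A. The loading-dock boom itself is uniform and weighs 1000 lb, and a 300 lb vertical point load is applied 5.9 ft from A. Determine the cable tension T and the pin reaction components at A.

ΣM about A: T·sin31°·9 − 1000·6.15 − 300·5.9 = 0 → T = 7920/(9·0.515038) = 1708.61 ≈ 1709 lb.
ΣF_x = 0: A_x − T·cos31° = 0 → A_x = 1708.61 × 0.857167 = 1465 lb.
ΣF_y = 0: A_y + T·sin31° − 1000 − 300 = 0 → A_y = 1300 − 1708.61 × 0.515038 = 420.0 lb.

T = 1709 lb, A_x = 1465 lb, A_y = 420.0 lb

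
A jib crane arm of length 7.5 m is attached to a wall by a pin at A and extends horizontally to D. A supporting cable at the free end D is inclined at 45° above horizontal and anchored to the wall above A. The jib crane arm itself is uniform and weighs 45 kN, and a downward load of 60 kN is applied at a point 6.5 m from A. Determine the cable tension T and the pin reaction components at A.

ΣM about A: T·sin45°·7.5 − 45·3.75 − 60·6.5 = 0 → T = 558.75/(7.5·0.707107) = 105.359 ≈ 105.4 kN.
ΣF_x = 0: A_x − T·cos45° = 0 → A_x = 105.359 × 0.707107 = 74.50 kN.
ΣF_y = 0: A_y + T·sin45° − 45 − 60 = 0 → A_y = 105 − 105.359 × 0.707107 = 30.50 kN.

T = 105.4 kN, A_x = 74.50 kN, A_y = 30.50 kN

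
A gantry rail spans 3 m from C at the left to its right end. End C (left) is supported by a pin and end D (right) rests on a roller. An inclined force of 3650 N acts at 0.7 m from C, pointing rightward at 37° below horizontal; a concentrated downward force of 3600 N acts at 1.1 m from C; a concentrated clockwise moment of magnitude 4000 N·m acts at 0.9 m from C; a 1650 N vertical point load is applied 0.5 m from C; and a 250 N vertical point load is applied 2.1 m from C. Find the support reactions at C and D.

C_x = -2915 N, C_y = 4081 N, D_y = 3616 N

Moments about C: D_y·3 − 3650·sin37°·0.7 − 3600·1.1 − 4000 − 1650·0.5 − 250·2.1 = 0 → D_y = 10847.6/3 = 3615.87 ≈ 3616 N.
ΣF_y = 0: C_y + 3615.87 − 3650·sin37° − 3600 − 1650 − 250 = 0 → C_y = 4081 N.
ΣF_x = 0: C_x + 3650·cos37° = 0 → C_x = -2915 N.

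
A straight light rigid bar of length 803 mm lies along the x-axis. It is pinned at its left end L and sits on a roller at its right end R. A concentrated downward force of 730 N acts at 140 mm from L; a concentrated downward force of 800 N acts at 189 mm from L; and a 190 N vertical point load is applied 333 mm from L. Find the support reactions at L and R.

L_x = 0, L_y = 1326 N, R_y = 394.4 N

Taking moments about L: R_y·803 − 730·140 − 800·189 − 190·333 = 0 → R_y = 316670/803 = 394.359 ≈ 394.4 N.
ΣF_y = 0: L_y + 394.359 − 730 − 800 − 190 = 0 → L_y = 1326 N.
ΣF_x = 0: no horizontal applied forces, so L_x = 0.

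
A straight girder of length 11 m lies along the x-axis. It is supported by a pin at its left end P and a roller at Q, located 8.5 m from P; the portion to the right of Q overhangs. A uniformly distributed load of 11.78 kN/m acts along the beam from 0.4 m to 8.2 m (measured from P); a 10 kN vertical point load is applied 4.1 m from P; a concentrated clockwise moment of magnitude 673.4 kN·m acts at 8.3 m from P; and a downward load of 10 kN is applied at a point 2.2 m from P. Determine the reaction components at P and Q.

P_x = 0, P_y = -21.23 kN, Q_y = 133.1 kN

Resultant of the distributed load: 11.78 × 7.8 = 91.884 kN at 4.3 m from P.
Taking moments about P: Q_y·8.5 − (11.78·7.8)·4.3 − 10·4.1 − 673.4 − 10·2.2 = 0 → Q_y = 1131.5012/8.5 = 133.118 ≈ 133.1 kN.
ΣF_y = 0: P_y + 133.118 − 11.78·7.8 − 10 − 10 = 0 → P_y = -21.23 kN.
ΣF_x = 0: no horizontal applied forces, so P_x = 0.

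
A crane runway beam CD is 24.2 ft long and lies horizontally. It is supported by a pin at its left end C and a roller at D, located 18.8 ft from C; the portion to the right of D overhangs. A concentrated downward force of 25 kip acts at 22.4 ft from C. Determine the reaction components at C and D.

Taking moments about C: D_y·18.8 − 25·22.4 = 0 → D_y = 560/18.8 = 29.7872 ≈ 29.79 kip.
ΣF_y = 0: C_y + 29.7872 − 25 = 0 → C_y = -4.787 kip.
ΣF_x = 0: no horizontal applied forces, so C_x = 0.

C_x = 0, C_y = -4.787 kip, D_y = 29.79 kip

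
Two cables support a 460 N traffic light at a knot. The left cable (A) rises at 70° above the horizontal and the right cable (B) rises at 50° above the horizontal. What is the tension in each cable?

ΣF_x = 0: −T_A·cos70° + T_B·cos50° = 0 → T_B = 0.532089·T_A.
ΣF_y = 0: T_A·sin70° + T_B·sin50° = 460.
Substitute: T_A·(0.939693 + 0.532089·0.766044) = 460 → T_A = 341.424 ≈ 341.4 N.
Then T_B = 0.532089 × 341.424 = 181.7 N.

T_A = 341.4 N, T_B = 181.7 N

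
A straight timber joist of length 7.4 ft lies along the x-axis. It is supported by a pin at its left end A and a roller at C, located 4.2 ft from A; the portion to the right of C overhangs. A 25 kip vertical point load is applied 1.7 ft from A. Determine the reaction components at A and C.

Moments about A: C_y·4.2 − 25·1.7 = 0 → C_y = 42.5/4.2 = 10.119 ≈ 10.12 kip.
ΣF_y = 0: A_y + 10.119 − 25 = 0 → A_y = 14.88 kip.
ΣF_x = 0: no horizontal applied forces, so A_x = 0.

A_x = 0, A_y = 14.88 kip, C_y = 10.12 kip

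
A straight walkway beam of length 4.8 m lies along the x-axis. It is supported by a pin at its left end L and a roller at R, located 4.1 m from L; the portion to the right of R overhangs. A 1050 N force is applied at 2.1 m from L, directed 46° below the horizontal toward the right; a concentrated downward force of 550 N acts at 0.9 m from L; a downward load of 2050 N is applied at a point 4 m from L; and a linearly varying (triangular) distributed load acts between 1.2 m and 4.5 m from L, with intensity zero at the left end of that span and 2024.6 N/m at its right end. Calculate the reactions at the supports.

L_x = -729.4 N, L_y = 1418 N, R_y = 5278 N

Resultant of the triangular load: ½ × 2024.6 × 3.3 = 3340.59 N, acting at 3.4 m from L (one-third of the span from the peak).
Moments about L: R_y·4.1 − 1050·sin46°·2.1 − 550·0.9 − 2050·4 − (½·2024.6·3.3)·3.4 = 0 → R_y = 21639.2/4.1 = 5277.85 ≈ 5278 N.
ΣF_y = 0: L_y + 5277.85 − 1050·sin46° − 550 − 2050 − ½·2024.6·3.3 = 0 → L_y = 1418 N.
ΣF_x = 0: L_x + 1050·cos46° = 0 → L_x = -729.4 N.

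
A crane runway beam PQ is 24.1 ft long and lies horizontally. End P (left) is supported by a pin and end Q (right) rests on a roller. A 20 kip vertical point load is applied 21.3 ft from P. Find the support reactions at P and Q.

Taking moments about P: Q_y·24.1 − 20·21.3 = 0 → Q_y = 426/24.1 = 17.6763 ≈ 17.68 kip.
ΣF_y = 0: P_y + 17.6763 − 20 = 0 → P_y = 2.324 kip.
ΣF_x = 0: no horizontal applied forces, so P_x = 0.

P_x = 0, P_y = 2.324 kip, Q_y = 17.68 kip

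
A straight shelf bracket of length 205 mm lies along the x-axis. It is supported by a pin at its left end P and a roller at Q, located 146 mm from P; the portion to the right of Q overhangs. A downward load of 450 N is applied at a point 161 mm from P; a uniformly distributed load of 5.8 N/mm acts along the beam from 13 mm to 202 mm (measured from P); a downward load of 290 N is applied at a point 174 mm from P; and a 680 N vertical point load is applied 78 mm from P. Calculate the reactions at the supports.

Resultant of the distributed load: 5.8 × 189 = 1096.2 N at 107.5 mm from P.
Taking moments about P: Q_y·146 − 450·161 − (5.8·189)·107.5 − 290·174 − 680·78 = 0 → Q_y = 293791.5/146 = 2012.27 ≈ 2012 N.
ΣF_y = 0: P_y + 2012.27 − 450 − 5.8·189 − 290 − 680 = 0 → P_y = 503.9 N.
ΣF_x = 0: no horizontal applied forces, so P_x = 0.

P_x = 0, P_y = 503.9 N, Q_y = 2012 N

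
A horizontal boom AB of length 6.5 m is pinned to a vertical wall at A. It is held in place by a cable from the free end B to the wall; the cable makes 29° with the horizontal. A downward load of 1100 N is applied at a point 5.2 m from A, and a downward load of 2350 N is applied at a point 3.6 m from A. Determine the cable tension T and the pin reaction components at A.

T = 4500 N, A_x = 3936 N, A_y = 1268 N

ΣM about A: T·sin29°·6.5 − 1100·5.2 − 2350·3.6 = 0 → T = 14180/(6.5·0.48481) = 4499.78 ≈ 4500 N.
ΣF_x = 0: A_x − T·cos29° = 0 → A_x = 4499.78 × 0.87462 = 3936 N.
ΣF_y = 0: A_y + T·sin29° − 1100 − 2350 = 0 → A_y = 3450 − 4499.78 × 0.48481 = 1268 N.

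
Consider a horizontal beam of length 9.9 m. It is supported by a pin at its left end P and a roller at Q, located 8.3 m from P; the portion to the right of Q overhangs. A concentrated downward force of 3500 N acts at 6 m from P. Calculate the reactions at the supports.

Moments about P: Q_y·8.3 − 3500·6 = 0 → Q_y = 21000/8.3 = 2530.12 ≈ 2530 N.
ΣF_y = 0: P_y + 2530.12 − 3500 = 0 → P_y = 969.9 N.
ΣF_x = 0: no horizontal applied forces, so P_x = 0.

P_x = 0, P_y = 969.9 N, Q_y = 2530 N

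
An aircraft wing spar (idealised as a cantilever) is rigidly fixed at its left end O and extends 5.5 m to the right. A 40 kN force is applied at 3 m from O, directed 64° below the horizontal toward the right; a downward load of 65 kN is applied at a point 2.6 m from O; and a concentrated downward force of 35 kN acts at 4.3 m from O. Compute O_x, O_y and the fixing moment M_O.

O_x = -17.53 kN, O_y = 136.0 kN, M_O = 427.4 kN·m

ΣF_x = 0: O_x + 40·cos64° = 0 → O_x = -17.53 kN.
ΣF_y = 0: O_y − 40·sin64° − 65 − 35 = 0 → O_y = 136.0 kN.
ΣM about O: M_O − 40·sin64°·3 − 65·2.6 − 35·4.3 = 0 → M_O = 427.4 kN·m.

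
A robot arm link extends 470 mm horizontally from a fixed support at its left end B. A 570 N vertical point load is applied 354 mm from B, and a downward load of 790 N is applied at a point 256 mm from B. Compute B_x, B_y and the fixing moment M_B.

ΣF_x = 0: B_x = 0.
ΣF_y = 0: B_y − 570 − 790 = 0 → B_y = 1360 N.
ΣM about B: M_B − 570·354 − 790·256 = 0 → M_B = 404000 N·mm.

B_x = 0, B_y = 1360 N, M_B = 404000 N·mm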